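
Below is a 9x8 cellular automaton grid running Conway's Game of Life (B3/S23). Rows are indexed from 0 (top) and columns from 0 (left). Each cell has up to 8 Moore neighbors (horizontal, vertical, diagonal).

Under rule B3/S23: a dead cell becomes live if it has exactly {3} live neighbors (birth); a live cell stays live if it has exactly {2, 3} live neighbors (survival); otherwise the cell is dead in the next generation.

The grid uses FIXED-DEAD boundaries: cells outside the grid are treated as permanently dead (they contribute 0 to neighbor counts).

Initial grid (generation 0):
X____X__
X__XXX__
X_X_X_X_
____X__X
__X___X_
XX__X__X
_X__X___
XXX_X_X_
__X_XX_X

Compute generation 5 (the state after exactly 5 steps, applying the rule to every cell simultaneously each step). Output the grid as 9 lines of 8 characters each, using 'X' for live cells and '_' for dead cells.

Answer: ________
________
XX___X__
XXXX____
X_XXX_X_
_X___XX_
XX___X__
________
________

Derivation:
Simulating step by step:
Generation 0 (given above): 29 live cells
Generation 1: 28 live cells
_____X__
X__X__X_
_X____X_
_X____XX
_X_X_XXX
XXXX_X__
____X___
X_X_X_X_
__X_XXX_
Generation 2: 24 live cells
________
_____XX_
XXX__XX_
XX______
___X_X_X
XX_X_X__
X___X___
_X__X_X_
_X__X_X_
Generation 3: 25 live cells
________
_X___XX_
X_X__XX_
X___XX__
______X_
XXXX_XX_
X_XXX___
XX_XX___
________
Generation 4: 16 live cells
________
_X___XX_
X_______
_X__X___
X_XX__X_
X____XX_
________
XX__X___
________
Generation 5: 18 live cells
(generation 5 grid is the final answer)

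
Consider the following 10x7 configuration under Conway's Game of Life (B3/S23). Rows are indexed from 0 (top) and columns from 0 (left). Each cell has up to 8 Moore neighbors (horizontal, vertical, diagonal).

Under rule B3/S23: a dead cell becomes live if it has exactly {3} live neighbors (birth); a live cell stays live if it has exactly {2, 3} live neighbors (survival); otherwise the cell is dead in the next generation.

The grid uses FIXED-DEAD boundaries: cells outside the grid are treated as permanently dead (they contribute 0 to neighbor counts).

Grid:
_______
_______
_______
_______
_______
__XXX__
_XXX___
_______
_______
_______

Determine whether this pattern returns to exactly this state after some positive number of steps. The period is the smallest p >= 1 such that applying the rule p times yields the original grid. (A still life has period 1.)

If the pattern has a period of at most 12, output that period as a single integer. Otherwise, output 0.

Simulating and comparing each generation to the original:
Gen 0 (original, given above): 6 live cells
Gen 1: 6 live cells, differs from original
Gen 2: 6 live cells, MATCHES original -> period = 2

Answer: 2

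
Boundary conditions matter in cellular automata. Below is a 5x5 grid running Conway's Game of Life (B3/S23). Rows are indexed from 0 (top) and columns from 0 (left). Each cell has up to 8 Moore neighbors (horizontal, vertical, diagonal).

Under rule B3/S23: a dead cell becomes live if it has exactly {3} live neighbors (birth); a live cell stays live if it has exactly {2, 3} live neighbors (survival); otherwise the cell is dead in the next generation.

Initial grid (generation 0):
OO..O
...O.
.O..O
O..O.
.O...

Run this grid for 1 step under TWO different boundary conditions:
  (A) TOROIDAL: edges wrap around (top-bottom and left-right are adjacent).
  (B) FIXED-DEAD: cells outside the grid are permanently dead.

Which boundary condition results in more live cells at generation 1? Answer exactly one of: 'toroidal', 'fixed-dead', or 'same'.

Under TOROIDAL boundary, generation 1:
OOO.O
.OOO.
O.OOO
OOO.O
.OO..
Population = 17

Under FIXED-DEAD boundary, generation 1:
.....
OOOOO
..OOO
OOO..
.....
Population = 11

Comparison: toroidal=17, fixed-dead=11 -> toroidal

Answer: toroidal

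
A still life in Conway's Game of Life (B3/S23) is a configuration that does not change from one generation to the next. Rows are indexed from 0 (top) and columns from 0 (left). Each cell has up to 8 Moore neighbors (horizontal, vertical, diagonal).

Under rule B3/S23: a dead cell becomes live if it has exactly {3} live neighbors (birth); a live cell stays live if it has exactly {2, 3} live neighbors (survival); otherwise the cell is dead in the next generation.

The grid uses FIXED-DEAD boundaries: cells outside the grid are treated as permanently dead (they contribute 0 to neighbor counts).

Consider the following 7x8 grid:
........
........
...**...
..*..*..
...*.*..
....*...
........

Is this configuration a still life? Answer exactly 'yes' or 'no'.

Answer: yes

Derivation:
Compute generation 1 and compare to generation 0 (given above):
Generation 1:
........
........
...**...
..*..*..
...*.*..
....*...
........
The grids are IDENTICAL -> still life.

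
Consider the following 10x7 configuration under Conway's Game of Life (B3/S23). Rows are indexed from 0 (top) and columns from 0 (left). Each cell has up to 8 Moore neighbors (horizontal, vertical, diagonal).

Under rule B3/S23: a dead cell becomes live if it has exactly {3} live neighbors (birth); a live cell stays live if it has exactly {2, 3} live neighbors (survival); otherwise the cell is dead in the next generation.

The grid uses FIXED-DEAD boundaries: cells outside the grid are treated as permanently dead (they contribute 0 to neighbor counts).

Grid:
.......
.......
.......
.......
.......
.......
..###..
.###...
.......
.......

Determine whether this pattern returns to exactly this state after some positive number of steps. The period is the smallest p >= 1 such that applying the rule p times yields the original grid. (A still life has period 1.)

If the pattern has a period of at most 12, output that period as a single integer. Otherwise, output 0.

Simulating and comparing each generation to the original:
Gen 0 (original, given above): 6 live cells
Gen 1: 6 live cells, differs from original
Gen 2: 6 live cells, MATCHES original -> period = 2

Answer: 2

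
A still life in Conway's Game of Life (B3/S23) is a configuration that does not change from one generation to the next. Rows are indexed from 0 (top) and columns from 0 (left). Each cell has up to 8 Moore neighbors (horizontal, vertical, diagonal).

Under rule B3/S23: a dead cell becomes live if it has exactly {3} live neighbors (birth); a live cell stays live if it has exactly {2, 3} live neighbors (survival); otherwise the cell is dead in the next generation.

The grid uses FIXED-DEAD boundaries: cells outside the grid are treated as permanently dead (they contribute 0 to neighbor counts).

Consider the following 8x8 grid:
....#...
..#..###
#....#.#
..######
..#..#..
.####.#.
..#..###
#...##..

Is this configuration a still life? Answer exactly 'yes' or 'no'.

Compute generation 1 and compare to generation 0 (given above):
Generation 1:
.....##.
....##.#
.##.....
.###...#
.......#
.#..#..#
..#....#
....##..
Cell (0,4) differs: gen0=1 vs gen1=0 -> NOT a still life.

Answer: no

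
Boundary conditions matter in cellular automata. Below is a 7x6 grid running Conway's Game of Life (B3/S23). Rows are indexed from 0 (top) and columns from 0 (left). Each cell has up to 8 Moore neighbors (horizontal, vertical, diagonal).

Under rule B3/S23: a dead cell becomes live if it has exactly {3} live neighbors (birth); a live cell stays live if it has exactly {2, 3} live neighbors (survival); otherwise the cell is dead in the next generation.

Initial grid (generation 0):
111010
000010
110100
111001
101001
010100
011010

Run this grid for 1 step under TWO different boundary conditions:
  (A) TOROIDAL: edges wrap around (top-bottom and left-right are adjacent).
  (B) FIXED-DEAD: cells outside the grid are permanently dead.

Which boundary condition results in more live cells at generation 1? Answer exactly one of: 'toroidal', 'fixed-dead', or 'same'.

Under TOROIDAL boundary, generation 1:
101010
000010
000110
000110
000111
000111
000011
Population = 16

Under FIXED-DEAD boundary, generation 1:
010100
000010
100110
000110
100110
100110
011100
Population = 17

Comparison: toroidal=16, fixed-dead=17 -> fixed-dead

Answer: fixed-dead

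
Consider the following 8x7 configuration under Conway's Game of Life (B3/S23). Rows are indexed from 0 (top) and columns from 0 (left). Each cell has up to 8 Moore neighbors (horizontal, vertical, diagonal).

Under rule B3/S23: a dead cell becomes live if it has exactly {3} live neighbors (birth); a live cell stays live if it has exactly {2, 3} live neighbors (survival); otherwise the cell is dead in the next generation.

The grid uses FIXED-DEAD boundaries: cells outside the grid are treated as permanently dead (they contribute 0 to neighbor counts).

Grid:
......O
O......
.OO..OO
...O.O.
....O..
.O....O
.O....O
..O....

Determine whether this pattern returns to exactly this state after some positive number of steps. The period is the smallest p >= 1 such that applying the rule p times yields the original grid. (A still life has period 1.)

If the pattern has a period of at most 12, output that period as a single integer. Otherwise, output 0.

Simulating and comparing each generation to the original:
Gen 0 (original, given above): 14 live cells
Gen 1: 17 live cells, differs from original
Gen 2: 10 live cells, differs from original
Gen 3: 10 live cells, differs from original
Gen 4: 10 live cells, differs from original
Gen 5: 12 live cells, differs from original
Gen 6: 15 live cells, differs from original
Gen 7: 15 live cells, differs from original
Gen 8: 15 live cells, differs from original
Gen 9: 12 live cells, differs from original
Gen 10: 15 live cells, differs from original
Gen 11: 19 live cells, differs from original
Gen 12: 17 live cells, differs from original
No period found within 12 steps.

Answer: 0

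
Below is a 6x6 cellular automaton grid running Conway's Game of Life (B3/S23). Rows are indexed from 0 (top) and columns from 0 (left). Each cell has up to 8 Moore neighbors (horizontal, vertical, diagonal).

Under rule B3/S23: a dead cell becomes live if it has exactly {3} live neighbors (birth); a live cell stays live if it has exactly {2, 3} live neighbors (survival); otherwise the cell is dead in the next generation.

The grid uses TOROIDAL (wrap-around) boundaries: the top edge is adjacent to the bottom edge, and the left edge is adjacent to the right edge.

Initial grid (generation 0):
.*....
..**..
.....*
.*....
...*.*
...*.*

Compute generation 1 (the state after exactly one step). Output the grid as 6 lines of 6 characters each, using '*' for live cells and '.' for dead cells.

Answer: ...**.
..*...
..*...
*...*.
*.*...
*.*...

Derivation:
Simulating step by step:
Generation 0 (given above): 9 live cells
Generation 1: 10 live cells
(generation 1 grid is the final answer)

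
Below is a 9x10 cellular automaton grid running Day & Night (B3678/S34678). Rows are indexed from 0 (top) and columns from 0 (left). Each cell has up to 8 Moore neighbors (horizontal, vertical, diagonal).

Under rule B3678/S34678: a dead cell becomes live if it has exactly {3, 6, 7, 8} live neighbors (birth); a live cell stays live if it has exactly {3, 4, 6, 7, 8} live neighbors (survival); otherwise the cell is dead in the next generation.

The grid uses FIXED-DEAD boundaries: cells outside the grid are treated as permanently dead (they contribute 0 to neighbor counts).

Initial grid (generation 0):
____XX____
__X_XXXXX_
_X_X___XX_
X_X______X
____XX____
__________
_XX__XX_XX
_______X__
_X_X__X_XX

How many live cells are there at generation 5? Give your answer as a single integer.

Answer: 8

Derivation:
Simulating step by step:
Generation 0 (given above): 29 live cells
Generation 1: 27 live cells
___XXX_X__
____XXXXX_
_X_XXX_XXX
_X_XX___X_
__________
____X_X___
_______X__
_X___X_X__
_______X__
Generation 2: 24 live cells
____XX_XX_
__X_XXX__X
___XX____X
___XXX_XXX
___XXX____
__________
_____X____
________X_
______X___
Generation 3: 20 live cells
___XXX____
______XX__
__X_XX_X_X
__X_XXX_X_
___X_XX_X_
_____X____
__________
__________
__________
Generation 4: 12 live cells
______X___
______X_X_
____X_XX__
_____X__XX
______X___
____X_X___
__________
__________
__________
Generation 5: 8 live cells
_______X__
______X___
______XX_X
_____X____
_______X__
_____X____
__________
__________
__________
Population at generation 5: 8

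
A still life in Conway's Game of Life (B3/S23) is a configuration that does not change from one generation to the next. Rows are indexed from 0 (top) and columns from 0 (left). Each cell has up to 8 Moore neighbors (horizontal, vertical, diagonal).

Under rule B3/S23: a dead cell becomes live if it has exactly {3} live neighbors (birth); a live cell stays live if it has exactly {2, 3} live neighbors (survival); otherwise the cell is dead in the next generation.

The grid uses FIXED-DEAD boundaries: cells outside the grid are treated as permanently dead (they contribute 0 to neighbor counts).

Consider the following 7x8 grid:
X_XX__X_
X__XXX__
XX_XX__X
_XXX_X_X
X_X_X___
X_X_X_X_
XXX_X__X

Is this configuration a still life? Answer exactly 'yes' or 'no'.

Compute generation 1 and compare to generation 0 (given above):
Generation 1:
_XXX_X__
X____XX_
X_______
_____XX_
X___X_X_
X_X_X___
X_X__X__
Cell (0,0) differs: gen0=1 vs gen1=0 -> NOT a still life.

Answer: no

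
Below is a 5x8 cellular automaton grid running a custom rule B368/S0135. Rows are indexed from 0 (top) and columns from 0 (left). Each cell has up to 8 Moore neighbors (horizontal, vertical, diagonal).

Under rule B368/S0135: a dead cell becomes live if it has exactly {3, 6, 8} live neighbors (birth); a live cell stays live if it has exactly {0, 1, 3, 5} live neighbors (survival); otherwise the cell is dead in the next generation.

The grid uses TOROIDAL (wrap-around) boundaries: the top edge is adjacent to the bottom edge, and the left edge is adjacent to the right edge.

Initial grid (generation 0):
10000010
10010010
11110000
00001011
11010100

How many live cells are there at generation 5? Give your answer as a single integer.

Answer: 18

Derivation:
Simulating step by step:
Generation 0 (given above): 16 live cells
Generation 1: 20 live cells
10101100
10000010
11111110
00001101
10011100
Generation 2: 15 live cells
00100010
11000110
11010100
00010001
01000101
Generation 3: 12 live cells
00000000
10001110
01010000
01010000
11100100
Generation 4: 13 live cells
10001011
10000010
10000100
00101000
01100100
Generation 5: 18 live cells
10001010
11000011
11000001
00010100
11001111
Population at generation 5: 18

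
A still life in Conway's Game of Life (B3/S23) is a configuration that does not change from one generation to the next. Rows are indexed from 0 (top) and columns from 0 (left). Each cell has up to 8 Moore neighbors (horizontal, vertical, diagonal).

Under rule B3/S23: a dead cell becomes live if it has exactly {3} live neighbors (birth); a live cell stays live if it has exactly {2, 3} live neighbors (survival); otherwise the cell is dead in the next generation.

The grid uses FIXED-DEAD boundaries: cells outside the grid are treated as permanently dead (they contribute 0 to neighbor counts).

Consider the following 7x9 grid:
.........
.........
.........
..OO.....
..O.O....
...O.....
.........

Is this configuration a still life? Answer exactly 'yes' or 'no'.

Compute generation 1 and compare to generation 0 (given above):
Generation 1:
.........
.........
.........
..OO.....
..O.O....
...O.....
.........
The grids are IDENTICAL -> still life.

Answer: yes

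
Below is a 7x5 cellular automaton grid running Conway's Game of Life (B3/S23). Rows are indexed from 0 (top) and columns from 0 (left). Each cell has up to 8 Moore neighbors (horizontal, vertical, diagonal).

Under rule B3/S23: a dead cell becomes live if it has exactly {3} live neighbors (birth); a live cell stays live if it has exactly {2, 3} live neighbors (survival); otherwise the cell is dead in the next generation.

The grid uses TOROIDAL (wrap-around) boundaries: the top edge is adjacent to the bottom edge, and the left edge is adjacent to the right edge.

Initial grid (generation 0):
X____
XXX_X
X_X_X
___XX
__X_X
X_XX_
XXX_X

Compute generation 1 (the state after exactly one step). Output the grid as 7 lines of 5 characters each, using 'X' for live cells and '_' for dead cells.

Simulating step by step:
Generation 0 (given above): 19 live cells
Generation 1: 8 live cells
(generation 1 grid is the final answer)

Answer: _____
__X__
__X__
_XX__
XXX__
_____
__X__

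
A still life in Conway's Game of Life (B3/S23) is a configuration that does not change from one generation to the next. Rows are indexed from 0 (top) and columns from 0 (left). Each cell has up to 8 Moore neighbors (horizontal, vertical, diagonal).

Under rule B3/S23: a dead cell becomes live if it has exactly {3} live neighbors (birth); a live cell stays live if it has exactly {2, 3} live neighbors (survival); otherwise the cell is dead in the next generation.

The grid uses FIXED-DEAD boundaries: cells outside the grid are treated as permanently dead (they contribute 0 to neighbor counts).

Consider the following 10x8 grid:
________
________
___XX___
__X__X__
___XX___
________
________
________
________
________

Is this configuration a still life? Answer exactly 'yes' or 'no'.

Answer: yes

Derivation:
Compute generation 1 and compare to generation 0 (given above):
Generation 1:
________
________
___XX___
__X__X__
___XX___
________
________
________
________
________
The grids are IDENTICAL -> still life.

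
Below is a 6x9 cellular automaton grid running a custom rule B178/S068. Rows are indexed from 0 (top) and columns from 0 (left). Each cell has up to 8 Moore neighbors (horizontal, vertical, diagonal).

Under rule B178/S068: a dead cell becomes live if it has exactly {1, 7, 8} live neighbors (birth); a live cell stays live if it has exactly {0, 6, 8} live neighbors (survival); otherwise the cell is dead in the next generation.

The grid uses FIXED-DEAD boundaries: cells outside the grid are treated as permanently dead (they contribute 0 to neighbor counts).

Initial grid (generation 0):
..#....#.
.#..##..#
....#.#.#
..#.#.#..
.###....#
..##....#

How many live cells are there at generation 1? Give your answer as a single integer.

Answer: 7

Derivation:
Simulating step by step:
Generation 0 (given above): 19 live cells
Generation 1: 7 live cells
#........
#........
#........
#........
#.....#..
#........
Population at generation 1: 7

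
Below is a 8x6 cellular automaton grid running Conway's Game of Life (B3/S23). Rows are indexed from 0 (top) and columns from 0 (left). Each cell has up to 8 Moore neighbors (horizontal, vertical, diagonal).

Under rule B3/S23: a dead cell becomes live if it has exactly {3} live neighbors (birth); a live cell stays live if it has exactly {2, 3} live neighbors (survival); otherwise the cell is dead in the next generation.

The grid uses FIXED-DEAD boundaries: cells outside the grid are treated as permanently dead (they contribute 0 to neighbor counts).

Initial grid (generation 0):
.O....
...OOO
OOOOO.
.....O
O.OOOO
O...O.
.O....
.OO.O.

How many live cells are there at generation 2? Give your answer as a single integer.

Simulating step by step:
Generation 0 (given above): 21 live cells
Generation 1: 20 live cells
....O.
O....O
.OO...
O....O
.O.O.O
O.O.OO
OOOO..
.OO...
Generation 2: 16 live cells
......
.O....
OO....
O...O.
OOOO.O
O....O
O...O.
O..O..
Population at generation 2: 16

Answer: 16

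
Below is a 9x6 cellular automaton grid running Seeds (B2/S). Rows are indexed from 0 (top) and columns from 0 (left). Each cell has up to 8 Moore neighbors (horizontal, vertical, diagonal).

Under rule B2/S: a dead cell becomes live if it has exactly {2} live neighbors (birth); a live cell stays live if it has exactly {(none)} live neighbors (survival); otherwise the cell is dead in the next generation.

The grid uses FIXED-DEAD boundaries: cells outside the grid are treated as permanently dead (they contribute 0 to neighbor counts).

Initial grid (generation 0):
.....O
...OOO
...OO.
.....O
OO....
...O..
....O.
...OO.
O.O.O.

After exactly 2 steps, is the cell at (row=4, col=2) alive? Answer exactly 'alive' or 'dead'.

Simulating step by step:
Generation 0 (given above): 16 live cells
Generation 1: 19 live cells
...O..
..O...
..O...
OOOO..
..O.O.
OOO.O.
..O..O
.OO...
.O...O
Generation 2: 11 live cells
..O...
.O....
O.....
....O.
.....O
......
....O.
O..OOO
O.....

Cell (4,2) at generation 2: 0 -> dead

Answer: dead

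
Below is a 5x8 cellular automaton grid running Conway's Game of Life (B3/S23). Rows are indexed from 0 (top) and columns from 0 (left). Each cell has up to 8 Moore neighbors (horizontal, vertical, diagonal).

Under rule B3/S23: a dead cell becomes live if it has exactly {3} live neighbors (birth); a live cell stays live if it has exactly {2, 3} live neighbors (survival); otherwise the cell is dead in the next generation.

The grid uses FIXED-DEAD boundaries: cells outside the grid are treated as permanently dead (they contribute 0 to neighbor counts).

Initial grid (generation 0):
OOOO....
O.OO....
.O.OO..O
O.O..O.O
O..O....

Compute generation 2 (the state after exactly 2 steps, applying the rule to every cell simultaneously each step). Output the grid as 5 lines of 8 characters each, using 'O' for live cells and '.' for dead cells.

Answer: ........
OO......
O....O..
O....O..
.O......

Derivation:
Simulating step by step:
Generation 0 (given above): 17 live cells
Generation 1: 10 live cells
O..O....
O.......
O...O.O.
O.O...O.
.O......
Generation 2: 7 live cells
(generation 2 grid is the final answer)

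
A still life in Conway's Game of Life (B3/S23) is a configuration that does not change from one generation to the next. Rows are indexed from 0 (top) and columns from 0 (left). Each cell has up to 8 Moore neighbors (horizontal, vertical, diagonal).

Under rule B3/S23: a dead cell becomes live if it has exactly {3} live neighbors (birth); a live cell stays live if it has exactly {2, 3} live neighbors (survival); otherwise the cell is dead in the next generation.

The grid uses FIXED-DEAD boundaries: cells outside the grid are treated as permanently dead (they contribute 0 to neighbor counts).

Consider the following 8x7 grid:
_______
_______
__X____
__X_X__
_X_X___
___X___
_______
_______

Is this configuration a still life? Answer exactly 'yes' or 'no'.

Answer: no

Derivation:
Compute generation 1 and compare to generation 0 (given above):
Generation 1:
_______
_______
___X___
_XX____
___XX__
__X____
_______
_______
Cell (2,2) differs: gen0=1 vs gen1=0 -> NOT a still life.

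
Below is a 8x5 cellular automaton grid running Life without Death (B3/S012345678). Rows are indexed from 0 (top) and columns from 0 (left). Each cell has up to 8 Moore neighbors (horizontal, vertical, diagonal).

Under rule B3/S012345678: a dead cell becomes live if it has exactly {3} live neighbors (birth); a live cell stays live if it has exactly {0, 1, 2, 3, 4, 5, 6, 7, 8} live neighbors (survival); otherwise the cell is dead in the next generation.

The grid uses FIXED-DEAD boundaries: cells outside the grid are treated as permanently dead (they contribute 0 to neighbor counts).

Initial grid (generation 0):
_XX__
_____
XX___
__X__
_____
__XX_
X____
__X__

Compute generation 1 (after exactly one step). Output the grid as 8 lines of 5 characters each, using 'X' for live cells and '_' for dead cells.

Simulating step by step:
Generation 0 (given above): 9 live cells
Generation 1: 17 live cells
(generation 1 grid is the final answer)

Answer: _XX__
X_X__
XX___
_XX__
__XX_
__XX_
XXXX_
__X__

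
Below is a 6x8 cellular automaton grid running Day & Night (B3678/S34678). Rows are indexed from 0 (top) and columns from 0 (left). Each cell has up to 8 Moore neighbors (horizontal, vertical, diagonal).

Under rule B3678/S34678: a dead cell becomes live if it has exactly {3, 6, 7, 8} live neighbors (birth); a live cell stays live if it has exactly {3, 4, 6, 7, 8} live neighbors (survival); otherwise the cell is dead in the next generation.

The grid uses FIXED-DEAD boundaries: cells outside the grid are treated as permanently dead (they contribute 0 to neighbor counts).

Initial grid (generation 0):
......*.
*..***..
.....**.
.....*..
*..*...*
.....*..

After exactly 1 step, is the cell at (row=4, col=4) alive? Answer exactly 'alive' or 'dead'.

Simulating step by step:
Generation 0 (given above): 12 live cells
Generation 1: 9 live cells
....**..
....**..
.....**.
....*...
....*.*.
........

Cell (4,4) at generation 1: 1 -> alive

Answer: alive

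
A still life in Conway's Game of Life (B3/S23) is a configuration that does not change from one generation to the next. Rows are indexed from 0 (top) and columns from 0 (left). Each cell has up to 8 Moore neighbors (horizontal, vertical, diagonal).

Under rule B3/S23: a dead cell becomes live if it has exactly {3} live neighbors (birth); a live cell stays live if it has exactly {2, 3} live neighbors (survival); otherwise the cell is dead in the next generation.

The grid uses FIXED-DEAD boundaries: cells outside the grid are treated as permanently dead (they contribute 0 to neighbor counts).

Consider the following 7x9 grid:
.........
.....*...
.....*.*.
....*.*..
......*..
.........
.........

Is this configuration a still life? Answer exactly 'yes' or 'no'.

Answer: no

Derivation:
Compute generation 1 and compare to generation 0 (given above):
Generation 1:
.........
......*..
....**...
......**.
.....*...
.........
.........
Cell (1,5) differs: gen0=1 vs gen1=0 -> NOT a still life.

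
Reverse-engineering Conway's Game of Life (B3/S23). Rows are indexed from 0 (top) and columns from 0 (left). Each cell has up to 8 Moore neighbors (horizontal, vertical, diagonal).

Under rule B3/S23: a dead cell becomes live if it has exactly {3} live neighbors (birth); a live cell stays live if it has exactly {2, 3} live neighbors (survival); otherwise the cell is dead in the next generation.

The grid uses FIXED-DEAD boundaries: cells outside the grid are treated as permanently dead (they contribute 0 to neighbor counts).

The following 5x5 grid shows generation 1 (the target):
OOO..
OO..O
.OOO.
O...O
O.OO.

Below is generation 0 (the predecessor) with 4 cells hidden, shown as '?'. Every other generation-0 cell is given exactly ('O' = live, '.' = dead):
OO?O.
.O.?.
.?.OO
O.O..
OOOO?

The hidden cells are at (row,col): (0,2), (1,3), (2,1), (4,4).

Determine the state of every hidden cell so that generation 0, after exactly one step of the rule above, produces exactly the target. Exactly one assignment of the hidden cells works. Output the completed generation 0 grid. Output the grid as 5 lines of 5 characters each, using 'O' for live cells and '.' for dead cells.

Hidden generation-0 cells (in order): (0,2), (1,3), (2,1), (4,4).
A hidden cell only influences target cells in its own 3x3 neighborhood. Try each of the 2^4 = 16 assignments, step the completed generation 0 forward once under B3/S23, and compare with the target:
  (0,2)=. (1,3)=. (2,1)=. (4,4)=. -> step gives (1,3)='O' but target has '.' -> reject
  (0,2)=. (1,3)=. (2,1)=. (4,4)=O -> step gives (1,3)='O' but target has '.' -> reject
  (0,2)=. (1,3)=. (2,1)=O (4,4)=. -> step gives (1,0)='.' but target has 'O' -> reject
  (0,2)=. (1,3)=. (2,1)=O (4,4)=O -> step gives (1,0)='.' but target has 'O' -> reject
  (0,2)=. (1,3)=O (2,1)=. (4,4)=. -> step gives (0,2)='.' but target has 'O' -> reject
  (0,2)=. (1,3)=O (2,1)=. (4,4)=O -> step gives (0,2)='.' but target has 'O' -> reject
  (0,2)=. (1,3)=O (2,1)=O (4,4)=. -> step gives (0,2)='.' but target has 'O' -> reject
  (0,2)=. (1,3)=O (2,1)=O (4,4)=O -> step gives (0,2)='.' but target has 'O' -> reject
  (0,2)=O (1,3)=. (2,1)=. (4,4)=. -> step reproduces the target at every cell -> ACCEPT
  (0,2)=O (1,3)=. (2,1)=. (4,4)=O -> step gives (3,4)='.' but target has 'O' -> reject
  (0,2)=O (1,3)=. (2,1)=O (4,4)=. -> step gives (1,0)='.' but target has 'O' -> reject
  (0,2)=O (1,3)=. (2,1)=O (4,4)=O -> step gives (1,0)='.' but target has 'O' -> reject
  (0,2)=O (1,3)=O (2,1)=. (4,4)=. -> step gives (0,2)='.' but target has 'O' -> reject
  (0,2)=O (1,3)=O (2,1)=. (4,4)=O -> step gives (0,2)='.' but target has 'O' -> reject
  (0,2)=O (1,3)=O (2,1)=O (4,4)=. -> step gives (0,2)='.' but target has 'O' -> reject
  (0,2)=O (1,3)=O (2,1)=O (4,4)=O -> step gives (0,2)='.' but target has 'O' -> reject
Unique solution: (0,2)=live, (1,3)=dead, (2,1)=dead, (4,4)=dead.
Check: live-neighbor counts of every cell in the completed generation 0:
23311
33543
23321
25453
24321
Applying B3/S23 to generation 0 with these counts gives:
OOO..
OO..O
.OOO.
O...O
O.OO.
which matches the target exactly.

Answer: OOOO.
.O...
...OO
O.O..
OOOO.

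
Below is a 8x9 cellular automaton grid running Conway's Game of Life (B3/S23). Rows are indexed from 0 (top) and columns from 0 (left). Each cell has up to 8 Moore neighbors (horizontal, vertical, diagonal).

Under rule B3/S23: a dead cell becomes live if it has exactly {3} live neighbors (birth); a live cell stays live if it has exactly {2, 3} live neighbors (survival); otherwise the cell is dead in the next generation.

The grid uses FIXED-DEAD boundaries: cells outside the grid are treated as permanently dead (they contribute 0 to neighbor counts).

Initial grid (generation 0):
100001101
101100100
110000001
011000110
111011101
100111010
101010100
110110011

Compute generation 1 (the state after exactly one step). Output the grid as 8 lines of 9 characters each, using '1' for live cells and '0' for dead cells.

Answer: 010001110
101001100
100100100
000100101
100000001
100000010
101000101
111111010

Derivation:
Simulating step by step:
Generation 0 (given above): 37 live cells
Generation 1: 29 live cells
(generation 1 grid is the final answer)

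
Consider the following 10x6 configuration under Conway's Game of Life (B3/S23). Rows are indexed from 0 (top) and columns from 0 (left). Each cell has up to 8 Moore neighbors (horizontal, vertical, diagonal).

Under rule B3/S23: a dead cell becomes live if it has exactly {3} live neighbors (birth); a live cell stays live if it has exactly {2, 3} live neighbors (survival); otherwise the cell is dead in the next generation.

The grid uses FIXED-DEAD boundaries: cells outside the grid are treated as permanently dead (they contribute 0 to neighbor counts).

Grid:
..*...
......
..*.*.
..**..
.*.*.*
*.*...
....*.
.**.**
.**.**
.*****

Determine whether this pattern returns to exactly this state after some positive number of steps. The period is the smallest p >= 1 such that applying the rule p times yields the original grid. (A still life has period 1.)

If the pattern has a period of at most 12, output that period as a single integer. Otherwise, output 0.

Answer: 0

Derivation:
Simulating and comparing each generation to the original:
Gen 0 (original, given above): 24 live cells
Gen 1: 18 live cells, differs from original
Gen 2: 14 live cells, differs from original
Gen 3: 19 live cells, differs from original
Gen 4: 10 live cells, differs from original
Gen 5: 9 live cells, differs from original
Gen 6: 8 live cells, differs from original
Gen 7: 9 live cells, differs from original
Gen 8: 11 live cells, differs from original
Gen 9: 14 live cells, differs from original
Gen 10: 15 live cells, differs from original
Gen 11: 16 live cells, differs from original
Gen 12: 11 live cells, differs from original
No period found within 12 steps.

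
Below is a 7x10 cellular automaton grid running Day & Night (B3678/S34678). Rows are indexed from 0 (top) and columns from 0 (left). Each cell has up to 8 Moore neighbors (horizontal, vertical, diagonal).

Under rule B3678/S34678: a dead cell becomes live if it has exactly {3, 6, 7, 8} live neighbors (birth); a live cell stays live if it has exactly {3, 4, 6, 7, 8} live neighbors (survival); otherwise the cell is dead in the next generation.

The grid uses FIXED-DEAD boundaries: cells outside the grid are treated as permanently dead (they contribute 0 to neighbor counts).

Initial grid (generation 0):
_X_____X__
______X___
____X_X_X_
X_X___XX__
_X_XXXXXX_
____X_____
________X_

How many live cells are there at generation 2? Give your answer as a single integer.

Simulating step by step:
Generation 0 (given above): 19 live cells
Generation 1: 15 live cells
__________
_____X____
______X___
_X___X_X__
__XXXXXX__
___XX_X_X_
__________
Generation 2: 15 live cells
__________
__________
_____XX___
__XX_XXX__
__XX___XX_
__XXX_X___
__________
Population at generation 2: 15

Answer: 15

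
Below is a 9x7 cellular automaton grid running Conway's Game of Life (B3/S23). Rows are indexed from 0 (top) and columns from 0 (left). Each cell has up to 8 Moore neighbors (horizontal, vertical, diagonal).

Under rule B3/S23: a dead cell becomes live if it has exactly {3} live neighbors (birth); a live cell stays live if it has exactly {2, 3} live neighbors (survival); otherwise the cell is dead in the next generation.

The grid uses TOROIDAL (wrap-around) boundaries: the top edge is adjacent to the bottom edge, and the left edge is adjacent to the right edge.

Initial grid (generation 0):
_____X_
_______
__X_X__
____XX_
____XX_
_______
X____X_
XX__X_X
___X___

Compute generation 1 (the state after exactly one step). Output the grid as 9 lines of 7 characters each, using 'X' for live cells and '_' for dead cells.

Answer: _______
_______
___XXX_
_______
____XX_
____XXX
XX___X_
XX__XXX
X___XXX

Derivation:
Simulating step by step:
Generation 0 (given above): 14 live cells
Generation 1: 20 live cells
(generation 1 grid is the final answer)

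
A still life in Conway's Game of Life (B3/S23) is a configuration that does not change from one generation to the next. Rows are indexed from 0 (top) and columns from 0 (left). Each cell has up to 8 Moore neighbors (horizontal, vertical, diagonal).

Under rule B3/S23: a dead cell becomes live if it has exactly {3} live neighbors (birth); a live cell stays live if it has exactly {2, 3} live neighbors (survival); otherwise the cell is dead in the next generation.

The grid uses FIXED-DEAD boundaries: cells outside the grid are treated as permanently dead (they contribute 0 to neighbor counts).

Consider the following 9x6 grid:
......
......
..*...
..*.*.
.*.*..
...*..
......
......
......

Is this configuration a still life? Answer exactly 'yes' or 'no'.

Compute generation 1 and compare to generation 0 (given above):
Generation 1:
......
......
...*..
.**...
...**.
..*...
......
......
......
Cell (2,2) differs: gen0=1 vs gen1=0 -> NOT a still life.

Answer: no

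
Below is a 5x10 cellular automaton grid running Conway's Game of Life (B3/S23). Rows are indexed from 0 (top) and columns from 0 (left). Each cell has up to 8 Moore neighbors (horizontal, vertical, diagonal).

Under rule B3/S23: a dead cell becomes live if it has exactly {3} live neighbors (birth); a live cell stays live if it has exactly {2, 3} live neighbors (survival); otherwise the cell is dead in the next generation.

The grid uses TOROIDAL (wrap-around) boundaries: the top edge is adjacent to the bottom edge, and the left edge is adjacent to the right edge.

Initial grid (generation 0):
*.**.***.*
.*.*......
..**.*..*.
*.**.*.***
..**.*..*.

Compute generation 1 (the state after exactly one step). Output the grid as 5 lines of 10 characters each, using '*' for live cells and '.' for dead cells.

Simulating step by step:
Generation 0 (given above): 24 live cells
Generation 1: 19 live cells
(generation 1 grid is the final answer)

Answer: *....*****
**...*.***
*.....***.
.....*.*..
.....*....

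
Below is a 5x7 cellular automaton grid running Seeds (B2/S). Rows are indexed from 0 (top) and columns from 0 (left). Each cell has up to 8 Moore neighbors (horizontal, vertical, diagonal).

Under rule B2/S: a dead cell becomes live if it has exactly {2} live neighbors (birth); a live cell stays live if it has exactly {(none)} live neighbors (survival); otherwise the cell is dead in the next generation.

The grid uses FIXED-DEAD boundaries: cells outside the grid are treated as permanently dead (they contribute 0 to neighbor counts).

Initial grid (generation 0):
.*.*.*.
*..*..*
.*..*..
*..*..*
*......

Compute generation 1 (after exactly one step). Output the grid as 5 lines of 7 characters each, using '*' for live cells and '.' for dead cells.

Simulating step by step:
Generation 0 (given above): 12 live cells
Generation 1: 7 live cells
(generation 1 grid is the final answer)

Answer: *.....*
.......
......*
..*.**.
.*.....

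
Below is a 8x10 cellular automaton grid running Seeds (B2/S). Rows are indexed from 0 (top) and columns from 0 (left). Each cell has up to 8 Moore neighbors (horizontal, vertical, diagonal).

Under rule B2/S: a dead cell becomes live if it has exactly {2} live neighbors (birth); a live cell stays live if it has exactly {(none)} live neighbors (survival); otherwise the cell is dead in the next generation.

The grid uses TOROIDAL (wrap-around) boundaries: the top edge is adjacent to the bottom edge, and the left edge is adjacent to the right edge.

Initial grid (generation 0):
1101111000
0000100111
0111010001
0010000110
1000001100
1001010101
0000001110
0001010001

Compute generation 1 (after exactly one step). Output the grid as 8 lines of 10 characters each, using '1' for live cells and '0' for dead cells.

Simulating step by step:
Generation 0 (given above): 32 live cells
Generation 1: 11 live cells
(generation 1 grid is the final answer)

Answer: 0000000000
0000000000
0000000000
0000110000
0011110000
0100100000
0011000000
0100000000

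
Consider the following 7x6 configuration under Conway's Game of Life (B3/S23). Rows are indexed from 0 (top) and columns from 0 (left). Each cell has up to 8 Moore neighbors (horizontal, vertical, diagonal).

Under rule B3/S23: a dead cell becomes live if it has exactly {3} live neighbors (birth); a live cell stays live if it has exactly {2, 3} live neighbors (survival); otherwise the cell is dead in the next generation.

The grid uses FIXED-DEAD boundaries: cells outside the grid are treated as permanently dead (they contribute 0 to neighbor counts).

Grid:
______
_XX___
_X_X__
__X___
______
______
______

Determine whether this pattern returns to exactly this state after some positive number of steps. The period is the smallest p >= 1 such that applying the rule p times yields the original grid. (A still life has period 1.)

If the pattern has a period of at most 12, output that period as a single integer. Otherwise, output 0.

Answer: 1

Derivation:
Simulating and comparing each generation to the original:
Gen 0 (original, given above): 5 live cells
Gen 1: 5 live cells, MATCHES original -> period = 1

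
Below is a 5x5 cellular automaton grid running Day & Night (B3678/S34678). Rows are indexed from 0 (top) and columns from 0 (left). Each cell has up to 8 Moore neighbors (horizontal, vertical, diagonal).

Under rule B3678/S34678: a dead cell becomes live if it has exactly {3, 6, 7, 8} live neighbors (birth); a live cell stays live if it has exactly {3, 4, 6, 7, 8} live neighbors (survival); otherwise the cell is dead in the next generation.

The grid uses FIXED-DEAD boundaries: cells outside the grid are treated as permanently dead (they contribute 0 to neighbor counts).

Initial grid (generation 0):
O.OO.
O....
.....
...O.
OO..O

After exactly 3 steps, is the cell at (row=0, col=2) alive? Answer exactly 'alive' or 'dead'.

Answer: dead

Derivation:
Simulating step by step:
Generation 0 (given above): 8 live cells
Generation 1: 2 live cells
.O...
.O...
.....
.....
.....
Generation 2: 0 live cells
.....
.....
.....
.....
.....
Generation 3: 0 live cells
.....
.....
.....
.....
.....

Cell (0,2) at generation 3: 0 -> dead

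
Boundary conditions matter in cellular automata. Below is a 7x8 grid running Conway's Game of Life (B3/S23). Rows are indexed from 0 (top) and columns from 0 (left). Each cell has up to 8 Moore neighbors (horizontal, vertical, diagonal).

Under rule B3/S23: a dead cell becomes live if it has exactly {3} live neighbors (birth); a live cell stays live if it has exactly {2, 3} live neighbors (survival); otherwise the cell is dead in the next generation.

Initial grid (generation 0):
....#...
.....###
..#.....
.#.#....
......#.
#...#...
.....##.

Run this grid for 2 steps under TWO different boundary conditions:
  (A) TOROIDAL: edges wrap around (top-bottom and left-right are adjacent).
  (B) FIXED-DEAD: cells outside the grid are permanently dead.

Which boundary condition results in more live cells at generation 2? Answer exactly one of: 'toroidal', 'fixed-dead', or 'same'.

Under TOROIDAL boundary, generation 2:
....#...
.....###
.....##.
........
........
.....##.
....##.#
Population = 11

Under FIXED-DEAD boundary, generation 2:
.....##.
.......#
.....##.
........
........
........
........
Population = 5

Comparison: toroidal=11, fixed-dead=5 -> toroidal

Answer: toroidal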